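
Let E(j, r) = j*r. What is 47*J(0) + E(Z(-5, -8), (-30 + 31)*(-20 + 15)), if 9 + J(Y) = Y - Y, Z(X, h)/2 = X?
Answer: -373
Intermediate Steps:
Z(X, h) = 2*X
J(Y) = -9 (J(Y) = -9 + (Y - Y) = -9 + 0 = -9)
47*J(0) + E(Z(-5, -8), (-30 + 31)*(-20 + 15)) = 47*(-9) + (2*(-5))*((-30 + 31)*(-20 + 15)) = -423 - 10*(-5) = -423 + 50 = -373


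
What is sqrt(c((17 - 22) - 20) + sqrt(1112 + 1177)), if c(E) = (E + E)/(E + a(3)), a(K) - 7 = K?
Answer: sqrt(30 + 9*sqrt(2289))/3 ≈ 7.1538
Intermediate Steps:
a(K) = 7 + K
c(E) = 2*E/(10 + E) (c(E) = (E + E)/(E + (7 + 3)) = (2*E)/(E + 10) = (2*E)/(10 + E) = 2*E/(10 + E))
sqrt(c((17 - 22) - 20) + sqrt(1112 + 1177)) = sqrt(2*((17 - 22) - 20)/(10 + ((17 - 22) - 20)) + sqrt(1112 + 1177)) = sqrt(2*(-5 - 20)/(10 + (-5 - 20)) + sqrt(2289)) = sqrt(2*(-25)/(10 - 25) + sqrt(2289)) = sqrt(2*(-25)/(-15) + sqrt(2289)) = sqrt(2*(-25)*(-1/15) + sqrt(2289)) = sqrt(10/3 + sqrt(2289))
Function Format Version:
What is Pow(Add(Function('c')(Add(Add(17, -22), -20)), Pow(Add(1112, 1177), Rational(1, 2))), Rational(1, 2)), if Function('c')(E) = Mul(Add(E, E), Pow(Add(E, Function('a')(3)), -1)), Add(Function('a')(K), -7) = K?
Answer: Mul(Rational(1, 3), Pow(Add(30, Mul(9, Pow(2289, Rational(1, 2)))), Rational(1, 2))) ≈ 7.1538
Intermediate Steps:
Function('a')(K) = Add(7, K)
Function('c')(E) = Mul(2, E, Pow(Add(10, E), -1)) (Function('c')(E) = Mul(Add(E, E), Pow(Add(E, Add(7, 3)), -1)) = Mul(Mul(2, E), Pow(Add(E, 10), -1)) = Mul(Mul(2, E), Pow(Add(10, E), -1)) = Mul(2, E, Pow(Add(10, E), -1)))
Pow(Add(Function('c')(Add(Add(17, -22), -20)), Pow(Add(1112, 1177), Rational(1, 2))), Rational(1, 2)) = Pow(Add(Mul(2, Add(Add(17, -22), -20), Pow(Add(10, Add(Add(17, -22), -20)), -1)), Pow(Add(1112, 1177), Rational(1, 2))), Rational(1, 2)) = Pow(Add(Mul(2, Add(-5, -20), Pow(Add(10, Add(-5, -20)), -1)), Pow(2289, Rational(1, 2))), Rational(1, 2)) = Pow(Add(Mul(2, -25, Pow(Add(10, -25), -1)), Pow(2289, Rational(1, 2))), Rational(1, 2)) = Pow(Add(Mul(2, -25, Pow(-15, -1)), Pow(2289, Rational(1, 2))), Rational(1, 2)) = Pow(Add(Mul(2, -25, Rational(-1, 15)), Pow(2289, Rational(1, 2))), Rational(1, 2)) = Pow(Add(Rational(10, 3), Pow(2289, Rational(1, 2))), Rational(1, 2))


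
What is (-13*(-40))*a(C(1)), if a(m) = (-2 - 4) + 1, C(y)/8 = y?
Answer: -2600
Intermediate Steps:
C(y) = 8*y
a(m) = -5 (a(m) = -6 + 1 = -5)
(-13*(-40))*a(C(1)) = -13*(-40)*(-5) = 520*(-5) = -2600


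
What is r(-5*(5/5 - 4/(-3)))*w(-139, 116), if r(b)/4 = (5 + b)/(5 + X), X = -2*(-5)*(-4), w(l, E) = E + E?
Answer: 3712/21 ≈ 176.76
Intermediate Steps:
w(l, E) = 2*E
X = -40 (X = 10*(-4) = -40)
r(b) = -4/7 - 4*b/35 (r(b) = 4*((5 + b)/(5 - 40)) = 4*((5 + b)/(-35)) = 4*((5 + b)*(-1/35)) = 4*(-⅐ - b/35) = -4/7 - 4*b/35)
r(-5*(5/5 - 4/(-3)))*w(-139, 116) = (-4/7 - (-4)*(5/5 - 4/(-3))/7)*(2*116) = (-4/7 - (-4)*(5*(⅕) - 4*(-⅓))/7)*232 = (-4/7 - (-4)*(1 + 4/3)/7)*232 = (-4/7 - (-4)*7/(7*3))*232 = (-4/7 - 4/35*(-35/3))*232 = (-4/7 + 4/3)*232 = (16/21)*232 = 3712/21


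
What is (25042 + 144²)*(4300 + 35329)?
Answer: 1814136362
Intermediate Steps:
(25042 + 144²)*(4300 + 35329) = (25042 + 20736)*39629 = 45778*39629 = 1814136362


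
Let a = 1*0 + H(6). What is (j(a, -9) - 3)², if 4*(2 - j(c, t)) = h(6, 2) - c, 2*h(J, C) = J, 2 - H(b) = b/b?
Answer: 9/4 ≈ 2.2500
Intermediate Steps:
H(b) = 1 (H(b) = 2 - b/b = 2 - 1*1 = 2 - 1 = 1)
h(J, C) = J/2
a = 1 (a = 1*0 + 1 = 0 + 1 = 1)
j(c, t) = 5/4 + c/4 (j(c, t) = 2 - ((½)*6 - c)/4 = 2 - (3 - c)/4 = 2 + (-¾ + c/4) = 5/4 + c/4)
(j(a, -9) - 3)² = ((5/4 + (¼)*1) - 3)² = ((5/4 + ¼) - 3)² = (3/2 - 3)² = (-3/2)² = 9/4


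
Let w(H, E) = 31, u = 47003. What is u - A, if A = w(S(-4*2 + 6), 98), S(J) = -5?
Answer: 46972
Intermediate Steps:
A = 31
u - A = 47003 - 1*31 = 47003 - 31 = 46972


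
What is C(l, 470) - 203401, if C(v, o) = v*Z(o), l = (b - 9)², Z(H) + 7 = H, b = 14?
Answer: -191826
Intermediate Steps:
Z(H) = -7 + H
l = 25 (l = (14 - 9)² = 5² = 25)
C(v, o) = v*(-7 + o)
C(l, 470) - 203401 = 25*(-7 + 470) - 203401 = 25*463 - 203401 = 11575 - 203401 = -191826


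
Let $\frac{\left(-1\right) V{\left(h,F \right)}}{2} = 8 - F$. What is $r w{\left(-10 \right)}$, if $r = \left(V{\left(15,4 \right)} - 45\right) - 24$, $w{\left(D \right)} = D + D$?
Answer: $1540$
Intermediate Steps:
$w{\left(D \right)} = 2 D$
$V{\left(h,F \right)} = -16 + 2 F$ ($V{\left(h,F \right)} = - 2 \left(8 - F\right) = -16 + 2 F$)
$r = -77$ ($r = \left(\left(-16 + 2 \cdot 4\right) - 45\right) - 24 = \left(\left(-16 + 8\right) - 45\right) + \left(-75 + 51\right) = \left(-8 - 45\right) - 24 = -53 - 24 = -77$)
$r w{\left(-10 \right)} = - 77 \cdot 2 \left(-10\right) = \left(-77\right) \left(-20\right) = 1540$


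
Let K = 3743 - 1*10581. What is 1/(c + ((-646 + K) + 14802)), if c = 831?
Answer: 1/8149 ≈ 0.00012271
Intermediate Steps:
K = -6838 (K = 3743 - 10581 = -6838)
1/(c + ((-646 + K) + 14802)) = 1/(831 + ((-646 - 6838) + 14802)) = 1/(831 + (-7484 + 14802)) = 1/(831 + 7318) = 1/8149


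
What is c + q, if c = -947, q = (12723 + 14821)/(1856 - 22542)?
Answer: -9808593/10343 ≈ -948.33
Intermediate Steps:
q = -13772/10343 (q = 27544/(-20686) = 27544*(-1/20686) = -13772/10343 ≈ -1.3315)
c + q = -947 - 13772/10343 = -9808593/10343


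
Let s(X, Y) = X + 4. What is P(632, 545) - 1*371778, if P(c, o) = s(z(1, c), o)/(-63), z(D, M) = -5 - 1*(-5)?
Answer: -23422018/63 ≈ -3.7178e+5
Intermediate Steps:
z(D, M) = 0 (z(D, M) = -5 + 5 = 0)
s(X, Y) = 4 + X
P(c, o) = -4/63 (P(c, o) = (4 + 0)/(-63) = 4*(-1/63) = -4/63)
P(632, 545) - 1*371778 = -4/63 - 1*371778 = -4/63 - 371778 = -23422018/63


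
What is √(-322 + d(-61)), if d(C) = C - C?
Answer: I*√322 ≈ 17.944*I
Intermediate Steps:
d(C) = 0
√(-322 + d(-61)) = √(-322 + 0) = √(-322) = I*√322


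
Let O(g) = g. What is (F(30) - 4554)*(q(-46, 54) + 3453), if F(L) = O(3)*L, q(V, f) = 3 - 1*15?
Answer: -15360624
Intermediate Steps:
q(V, f) = -12 (q(V, f) = 3 - 15 = -12)
F(L) = 3*L
(F(30) - 4554)*(q(-46, 54) + 3453) = (3*30 - 4554)*(-12 + 3453) = (90 - 4554)*3441 = -4464*3441 = -15360624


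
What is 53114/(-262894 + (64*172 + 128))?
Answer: -26557/125879 ≈ -0.21097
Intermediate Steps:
53114/(-262894 + (64*172 + 128)) = 53114/(-262894 + (11008 + 128)) = 53114/(-262894 + 11136) = 53114/(-251758) = 53114*(-1/251758) = -26557/125879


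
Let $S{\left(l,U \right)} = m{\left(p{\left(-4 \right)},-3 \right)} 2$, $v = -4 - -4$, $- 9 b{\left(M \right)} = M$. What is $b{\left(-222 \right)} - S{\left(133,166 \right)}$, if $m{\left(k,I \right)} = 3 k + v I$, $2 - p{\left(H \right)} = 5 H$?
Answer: $- \frac{322}{3} \approx -107.33$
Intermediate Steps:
$b{\left(M \right)} = - \frac{M}{9}$
$p{\left(H \right)} = 2 - 5 H$
$v = 0$ ($v = -4 + 4 = 0$)
$m{\left(k,I \right)} = 3 k$ ($m{\left(k,I \right)} = 3 k + 0 I = 3 k + 0 = 3 k$)
$S{\left(l,U \right)} = 132$ ($S{\left(l,U \right)} = 3 \left(2 - -20\right) 2 = 3 \left(2 + 20\right) 2 = 3 \cdot 22 \cdot 2 = 66 \cdot 2 = 132$)
$b{\left(-222 \right)} - S{\left(133,166 \right)} = \left(- \frac{1}{9}\right) \left(-222\right) - 132 = \frac{74}{3} - 132 = - \frac{322}{3}$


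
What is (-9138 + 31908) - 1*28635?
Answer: -5865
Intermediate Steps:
(-9138 + 31908) - 1*28635 = 22770 - 28635 = -5865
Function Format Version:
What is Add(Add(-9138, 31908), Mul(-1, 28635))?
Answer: -5865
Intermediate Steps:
Add(Add(-9138, 31908), Mul(-1, 28635)) = Add(22770, -28635) = -5865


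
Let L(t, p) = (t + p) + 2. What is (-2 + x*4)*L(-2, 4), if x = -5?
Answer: -88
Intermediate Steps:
L(t, p) = 2 + p + t (L(t, p) = (p + t) + 2 = 2 + p + t)
(-2 + x*4)*L(-2, 4) = (-2 - 5*4)*(2 + 4 - 2) = (-2 - 20)*4 = -22*4 = -88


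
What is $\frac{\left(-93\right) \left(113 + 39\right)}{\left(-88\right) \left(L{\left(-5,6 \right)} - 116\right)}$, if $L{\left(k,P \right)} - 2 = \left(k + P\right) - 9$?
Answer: $- \frac{1767}{1342} \approx -1.3167$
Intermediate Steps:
$L{\left(k,P \right)} = -7 + P + k$ ($L{\left(k,P \right)} = 2 - \left(9 - P - k\right) = 2 + \left(-9 + P + k\right) = -7 + P + k$)
$\frac{\left(-93\right) \left(113 + 39\right)}{\left(-88\right) \left(L{\left(-5,6 \right)} - 116\right)} = \frac{\left(-93\right) \left(113 + 39\right)}{\left(-88\right) \left(\left(-7 + 6 - 5\right) - 116\right)} = \frac{\left(-93\right) 152}{\left(-88\right) \left(-6 - 116\right)} = - \frac{14136}{\left(-88\right) \left(-122\right)} = - \frac{14136}{10736} = \left(-14136\right) \frac{1}{10736} = - \frac{1767}{1342}$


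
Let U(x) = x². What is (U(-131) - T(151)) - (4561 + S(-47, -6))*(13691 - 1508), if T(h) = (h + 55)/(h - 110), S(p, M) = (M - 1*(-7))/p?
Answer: -107043400533/1927 ≈ -5.5549e+7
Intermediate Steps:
S(p, M) = (7 + M)/p (S(p, M) = (M + 7)/p = (7 + M)/p)
T(h) = (55 + h)/(-110 + h)
(U(-131) - T(151)) - (4561 + S(-47, -6))*(13691 - 1508) = ((-131)² - (55 + 151)/(-110 + 151)) - (4561 + (7 - 6)/(-47))*(13691 - 1508) = (17161 - 206/41) - (4561 - 1/47*1)*12183 = (17161 - 206/41) - (4561 - 1/47)*12183 = (17161 - 1*206/41) - 214366*12183/47 = (17161 - 206/41) - 1*2611620978/47 = 703395/41 - 2611620978/47 = -107043400533/1927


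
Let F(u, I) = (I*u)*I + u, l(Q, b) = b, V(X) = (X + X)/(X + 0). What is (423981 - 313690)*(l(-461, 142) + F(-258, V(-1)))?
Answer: -126614068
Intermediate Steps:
V(X) = 2 (V(X) = (2*X)/X = 2)
F(u, I) = u + u*I² (F(u, I) = u*I² + u = u + u*I²)
(423981 - 313690)*(l(-461, 142) + F(-258, V(-1))) = (423981 - 313690)*(142 - 258*(1 + 2²)) = 110291*(142 - 258*(1 + 4)) = 110291*(142 - 258*5) = 110291*(142 - 1290) = 110291*(-1148) = -126614068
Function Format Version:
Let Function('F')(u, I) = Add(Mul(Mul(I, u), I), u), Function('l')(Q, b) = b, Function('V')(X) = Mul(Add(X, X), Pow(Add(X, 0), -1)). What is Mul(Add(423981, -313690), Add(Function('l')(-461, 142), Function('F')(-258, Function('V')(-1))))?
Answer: -126614068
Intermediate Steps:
Function('V')(X) = 2 (Function('V')(X) = Mul(Mul(2, X), Pow(X, -1)) = 2)
Function('F')(u, I) = Add(u, Mul(u, Pow(I, 2))) (Function('F')(u, I) = Add(Mul(u, Pow(I, 2)), u) = Add(u, Mul(u, Pow(I, 2))))
Mul(Add(423981, -313690), Add(Function('l')(-461, 142), Function('F')(-258, Function('V')(-1)))) = Mul(Add(423981, -313690), Add(142, Mul(-258, Add(1, Pow(2, 2))))) = Mul(110291, Add(142, Mul(-258, Add(1, 4)))) = Mul(110291, Add(142, Mul(-258, 5))) = Mul(110291, Add(142, -1290)) = Mul(110291, -1148) = -126614068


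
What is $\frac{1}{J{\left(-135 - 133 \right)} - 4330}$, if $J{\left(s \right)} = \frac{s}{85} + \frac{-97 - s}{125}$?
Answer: $- \frac{2125}{9205043} \approx -0.00023085$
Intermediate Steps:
$J{\left(s \right)} = - \frac{97}{125} + \frac{8 s}{2125}$ ($J{\left(s \right)} = s \frac{1}{85} + \left(-97 - s\right) \frac{1}{125} = \frac{s}{85} - \left(\frac{97}{125} + \frac{s}{125}\right) = - \frac{97}{125} + \frac{8 s}{2125}$)
$\frac{1}{J{\left(-135 - 133 \right)} - 4330} = \frac{1}{\left(- \frac{97}{125} + \frac{8 \left(-135 - 133\right)}{2125}\right) - 4330} = \frac{1}{\left(- \frac{97}{125} + \frac{8}{2125} \left(-268\right)\right) - 4330} = \frac{1}{\left(- \frac{97}{125} - \frac{2144}{2125}\right) - 4330} = \frac{1}{- \frac{3793}{2125} - 4330} = \frac{1}{- \frac{9205043}{2125}} = - \frac{2125}{9205043}$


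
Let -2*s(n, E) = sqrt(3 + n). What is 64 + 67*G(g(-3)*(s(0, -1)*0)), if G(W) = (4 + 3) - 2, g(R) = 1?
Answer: 399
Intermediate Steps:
s(n, E) = -sqrt(3 + n)/2
G(W) = 5 (G(W) = 7 - 2 = 5)
64 + 67*G(g(-3)*(s(0, -1)*0)) = 64 + 67*5 = 64 + 335 = 399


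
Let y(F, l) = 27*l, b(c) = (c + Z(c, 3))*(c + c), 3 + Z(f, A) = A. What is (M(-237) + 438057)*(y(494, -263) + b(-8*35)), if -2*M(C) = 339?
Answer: 131102641725/2 ≈ 6.5551e+10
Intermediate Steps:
Z(f, A) = -3 + A
M(C) = -339/2 (M(C) = -½*339 = -339/2)
b(c) = 2*c² (b(c) = (c + (-3 + 3))*(c + c) = (c + 0)*(2*c) = c*(2*c) = 2*c²)
(M(-237) + 438057)*(y(494, -263) + b(-8*35)) = (-339/2 + 438057)*(27*(-263) + 2*(-8*35)²) = 875775*(-7101 + 2*(-280)²)/2 = 875775*(-7101 + 2*78400)/2 = 875775*(-7101 + 156800)/2 = (875775/2)*149699 = 131102641725/2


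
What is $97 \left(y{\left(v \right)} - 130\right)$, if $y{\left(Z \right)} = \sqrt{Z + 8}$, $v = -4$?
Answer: $-12416$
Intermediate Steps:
$y{\left(Z \right)} = \sqrt{8 + Z}$
$97 \left(y{\left(v \right)} - 130\right) = 97 \left(\sqrt{8 - 4} - 130\right) = 97 \left(\sqrt{4} - 130\right) = 97 \left(2 - 130\right) = 97 \left(-128\right) = -12416$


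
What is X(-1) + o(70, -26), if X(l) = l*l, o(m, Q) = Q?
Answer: -25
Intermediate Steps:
X(l) = l²
X(-1) + o(70, -26) = (-1)² - 26 = 1 - 26 = -25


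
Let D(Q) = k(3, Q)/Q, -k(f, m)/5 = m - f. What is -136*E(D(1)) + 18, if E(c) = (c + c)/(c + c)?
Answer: -118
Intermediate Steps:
k(f, m) = -5*m + 5*f (k(f, m) = -5*(m - f) = -5*m + 5*f)
D(Q) = (15 - 5*Q)/Q (D(Q) = (-5*Q + 5*3)/Q = (-5*Q + 15)/Q = (15 - 5*Q)/Q)
E(c) = 1 (E(c) = (2*c)/((2*c)) = (2*c)*(1/(2*c)) = 1)
-136*E(D(1)) + 18 = -136*1 + 18 = -136 + 18 = -118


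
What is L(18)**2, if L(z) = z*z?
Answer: 104976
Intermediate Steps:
L(z) = z**2
L(18)**2 = (18**2)**2 = 324**2 = 104976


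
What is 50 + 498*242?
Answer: 120566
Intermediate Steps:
50 + 498*242 = 50 + 120516 = 120566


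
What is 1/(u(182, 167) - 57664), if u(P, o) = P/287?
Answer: -41/2364198 ≈ -1.7342e-5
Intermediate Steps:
u(P, o) = P/287 (u(P, o) = P*(1/287) = P/287)
1/(u(182, 167) - 57664) = 1/((1/287)*182 - 57664) = 1/(26/41 - 57664) = 1/(-2364198/41) = -41/2364198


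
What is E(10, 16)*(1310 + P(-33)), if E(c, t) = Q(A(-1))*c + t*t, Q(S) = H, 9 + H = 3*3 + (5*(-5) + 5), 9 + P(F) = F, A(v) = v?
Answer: 71008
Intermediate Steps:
P(F) = -9 + F
H = -20 (H = -9 + (3*3 + (5*(-5) + 5)) = -9 + (9 + (-25 + 5)) = -9 + (9 - 20) = -9 - 11 = -20)
Q(S) = -20
E(c, t) = t**2 - 20*c (E(c, t) = -20*c + t*t = -20*c + t**2 = t**2 - 20*c)
E(10, 16)*(1310 + P(-33)) = (16**2 - 20*10)*(1310 + (-9 - 33)) = (256 - 200)*(1310 - 42) = 56*1268 = 71008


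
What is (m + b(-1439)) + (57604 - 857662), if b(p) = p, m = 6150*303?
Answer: 1061953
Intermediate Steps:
m = 1863450
(m + b(-1439)) + (57604 - 857662) = (1863450 - 1439) + (57604 - 857662) = 1862011 - 800058 = 1061953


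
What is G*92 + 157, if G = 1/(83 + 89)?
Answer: 6774/43 ≈ 157.53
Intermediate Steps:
G = 1/172 ≈ 0.0058140
G*92 + 157 = (1/172)*92 + 157 = 23/43 + 157 = 6774/43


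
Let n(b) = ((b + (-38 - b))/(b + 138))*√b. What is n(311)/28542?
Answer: -19*√311/6407679 ≈ -5.2292e-5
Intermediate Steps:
n(b) = -38*√b/(138 + b) (n(b) = (-38/(138 + b))*√b = -38*√b/(138 + b))
n(311)/28542 = -38*√311/(138 + 311)/28542 = -38*√311/449*(1/28542) = -19*√311/6407679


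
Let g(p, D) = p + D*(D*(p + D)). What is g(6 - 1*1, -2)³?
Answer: 4913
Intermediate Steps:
g(p, D) = p + D²*(D + p) (g(p, D) = p + D*(D*(D + p)) = p + D²*(D + p))
g(6 - 1*1, -2)³ = ((6 - 1*1) + (-2)³ + (6 - 1*1)*(-2)²)³ = ((6 - 1) - 8 + (6 - 1)*4)³ = (5 - 8 + 5*4)³ = (5 - 8 + 20)³ = 17³ = 4913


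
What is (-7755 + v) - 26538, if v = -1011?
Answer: -35304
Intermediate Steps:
(-7755 + v) - 26538 = (-7755 - 1011) - 26538 = -8766 - 26538 = -35304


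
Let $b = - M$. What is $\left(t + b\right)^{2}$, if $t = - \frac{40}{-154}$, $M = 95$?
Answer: $\frac{53217025}{5929} \approx 8975.7$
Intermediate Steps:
$b = -95$ ($b = \left(-1\right) 95 = -95$)
$t = \frac{20}{77}$ ($t = \left(-40\right) \left(- \frac{1}{154}\right) = \frac{20}{77} \approx 0.25974$)
$\left(t + b\right)^{2} = \left(\frac{20}{77} - 95\right)^{2} = \left(- \frac{7295}{77}\right)^{2} = \frac{53217025}{5929}$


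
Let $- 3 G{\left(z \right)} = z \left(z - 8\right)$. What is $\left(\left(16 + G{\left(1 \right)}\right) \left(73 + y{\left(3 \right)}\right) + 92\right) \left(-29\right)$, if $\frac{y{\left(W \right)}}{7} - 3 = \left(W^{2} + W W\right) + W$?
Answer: $- \frac{392399}{3} \approx -1.308 \cdot 10^{5}$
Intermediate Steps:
$y{\left(W \right)} = 21 + 7 W + 14 W^{2}$ ($y{\left(W \right)} = 21 + 7 \left(\left(W^{2} + W W\right) + W\right) = 21 + 7 \left(\left(W^{2} + W^{2}\right) + W\right) = 21 + 7 \left(2 W^{2} + W\right) = 21 + 7 \left(W + 2 W^{2}\right) = 21 + \left(7 W + 14 W^{2}\right) = 21 + 7 W + 14 W^{2}$)
$G{\left(z \right)} = - \frac{z \left(-8 + z\right)}{3}$ ($G{\left(z \right)} = - \frac{z \left(z - 8\right)}{3} = - \frac{z \left(-8 + z\right)}{3}$)
$\left(\left(16 + G{\left(1 \right)}\right) \left(73 + y{\left(3 \right)}\right) + 92\right) \left(-29\right) = \left(\left(16 + \frac{1}{3} \cdot 1 \left(8 - 1\right)\right) \left(73 + \left(21 + 7 \cdot 3 + 14 \cdot 3^{2}\right)\right) + 92\right) \left(-29\right) = \left(\left(16 + \frac{1}{3} \cdot 1 \left(8 - 1\right)\right) \left(73 + \left(21 + 21 + 14 \cdot 9\right)\right) + 92\right) \left(-29\right) = \left(\left(16 + \frac{1}{3} \cdot 1 \cdot 7\right) \left(73 + \left(21 + 21 + 126\right)\right) + 92\right) \left(-29\right) = \left(\left(16 + \frac{7}{3}\right) \left(73 + 168\right) + 92\right) \left(-29\right) = \left(\frac{55}{3} \cdot 241 + 92\right) \left(-29\right) = \left(\frac{13255}{3} + 92\right) \left(-29\right) = \frac{13531}{3} \left(-29\right) = - \frac{392399}{3}$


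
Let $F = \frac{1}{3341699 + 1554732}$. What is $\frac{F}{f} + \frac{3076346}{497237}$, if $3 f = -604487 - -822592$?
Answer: $\frac{252718530613744457}{40847487248420495} \approx 6.1869$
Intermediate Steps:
$F = \frac{1}{4896431} \approx 2.0423 \cdot 10^{-7}$
$f = \frac{218105}{3}$ ($f = \frac{-604487 - -822592}{3} = \frac{-604487 + 822592}{3} = \frac{1}{3} \cdot 218105 = \frac{218105}{3} \approx 72702.0$)
$\frac{F}{f} + \frac{3076346}{497237} = \frac{1}{4896431 \cdot \frac{218105}{3}} + \frac{3076346}{497237} = \frac{1}{4896431} \cdot \frac{3}{218105} + 3076346 \cdot \frac{1}{497237} = \frac{3}{1067936083255} + \frac{236642}{38249} = \frac{252718530613744457}{40847487248420495}$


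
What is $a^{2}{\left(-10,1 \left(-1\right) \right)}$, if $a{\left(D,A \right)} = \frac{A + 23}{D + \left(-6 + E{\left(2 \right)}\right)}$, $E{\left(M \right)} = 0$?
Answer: $\frac{121}{64} \approx 1.8906$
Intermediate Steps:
$a{\left(D,A \right)} = \frac{23 + A}{-6 + D}$ ($a{\left(D,A \right)} = \frac{A + 23}{D + \left(-6 + 0\right)} = \frac{23 + A}{D - 6} = \frac{23 + A}{-6 + D}$)
$a^{2}{\left(-10,1 \left(-1\right) \right)} = \left(\frac{23 + 1 \left(-1\right)}{-6 - 10}\right)^{2} = \left(\frac{23 - 1}{-16}\right)^{2} = \left(\left(- \frac{1}{16}\right) 22\right)^{2} = \left(- \frac{11}{8}\right)^{2} = \frac{121}{64}$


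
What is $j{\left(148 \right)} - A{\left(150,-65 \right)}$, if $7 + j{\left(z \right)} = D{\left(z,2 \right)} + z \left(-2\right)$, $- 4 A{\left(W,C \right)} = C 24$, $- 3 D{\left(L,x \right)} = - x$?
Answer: $- \frac{2077}{3} \approx -692.33$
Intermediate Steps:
$D{\left(L,x \right)} = \frac{x}{3}$ ($D{\left(L,x \right)} = - \frac{\left(-1\right) x}{3} = \frac{x}{3}$)
$A{\left(W,C \right)} = - 6 C$ ($A{\left(W,C \right)} = - \frac{C 24}{4} = - \frac{24 C}{4} = - 6 C$)
$j{\left(z \right)} = - \frac{19}{3} - 2 z$ ($j{\left(z \right)} = -7 + \left(\frac{1}{3} \cdot 2 + z \left(-2\right)\right) = -7 - \left(- \frac{2}{3} + 2 z\right) = - \frac{19}{3} - 2 z$)
$j{\left(148 \right)} - A{\left(150,-65 \right)} = \left(- \frac{19}{3} - 296\right) - \left(-6\right) \left(-65\right) = \left(- \frac{19}{3} - 296\right) - 390 = - \frac{907}{3} - 390 = - \frac{2077}{3}$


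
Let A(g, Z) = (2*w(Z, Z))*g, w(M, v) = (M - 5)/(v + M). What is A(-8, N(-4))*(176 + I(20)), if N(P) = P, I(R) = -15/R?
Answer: -6309/2 ≈ -3154.5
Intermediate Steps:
w(M, v) = (-5 + M)/(M + v)
A(g, Z) = g*(-5 + Z)/Z (A(g, Z) = (2*((-5 + Z)/(Z + Z)))*g = (2*((-5 + Z)/((2*Z))))*g = (2*((1/(2*Z))*(-5 + Z)))*g = (2*((-5 + Z)/(2*Z)))*g = ((-5 + Z)/Z)*g = g*(-5 + Z)/Z)
A(-8, N(-4))*(176 + I(20)) = (-8*(-5 - 4)/(-4))*(176 - 15/20) = (-8*(-¼)*(-9))*(176 - 15*1/20) = -18*(176 - ¾) = -18*701/4 = -6309/2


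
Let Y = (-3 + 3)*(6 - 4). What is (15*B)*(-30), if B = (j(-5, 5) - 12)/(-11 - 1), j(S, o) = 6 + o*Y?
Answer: -225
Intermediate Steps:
Y = 0 (Y = 0*2 = 0)
j(S, o) = 6 (j(S, o) = 6 + o*0 = 6 + 0 = 6)
B = ½ (B = (6 - 12)/(-11 - 1) = -6/(-12) = -6*(-1/12) = ½ ≈ 0.50000)
(15*B)*(-30) = (15*(½))*(-30) = (15/2)*(-30) = -225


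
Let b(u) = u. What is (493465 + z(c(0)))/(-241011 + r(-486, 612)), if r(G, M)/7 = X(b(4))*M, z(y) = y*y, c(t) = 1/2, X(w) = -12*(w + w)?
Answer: -1973861/2609100 ≈ -0.75653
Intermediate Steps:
X(w) = -24*w
c(t) = 1/2
z(y) = y**2
r(G, M) = -672*M (r(G, M) = 7*((-24*4)*M) = 7*(-96*M) = -672*M)
(493465 + z(c(0)))/(-241011 + r(-486, 612)) = (493465 + (1/2)**2)/(-241011 - 672*612) = (493465 + 1/4)/(-241011 - 411264) = (1973861/4)/(-652275) = (1973861/4)*(-1/652275) = -1973861/2609100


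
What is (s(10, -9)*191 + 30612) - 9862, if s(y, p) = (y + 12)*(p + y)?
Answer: 24952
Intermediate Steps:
s(y, p) = (12 + y)*(p + y)
(s(10, -9)*191 + 30612) - 9862 = ((10² + 12*(-9) + 12*10 - 9*10)*191 + 30612) - 9862 = ((100 - 108 + 120 - 90)*191 + 30612) - 9862 = (22*191 + 30612) - 9862 = (4202 + 30612) - 9862 = 34814 - 9862 = 24952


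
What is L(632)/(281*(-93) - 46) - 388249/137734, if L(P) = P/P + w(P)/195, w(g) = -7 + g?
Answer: -396417440645/140623797054 ≈ -2.8190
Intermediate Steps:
L(P) = 188/195 + P/195 (L(P) = P/P + (-7 + P)/195 = 1 + (-7 + P)*(1/195) = 1 + (-7/195 + P/195) = 188/195 + P/195)
L(632)/(281*(-93) - 46) - 388249/137734 = (188/195 + (1/195)*632)/(281*(-93) - 46) - 388249/137734 = (188/195 + 632/195)/(-26133 - 46) - 388249*1/137734 = (164/39)/(-26179) - 388249/137734 = (164/39)*(-1/26179) - 388249/137734 = -164/1020981 - 388249/137734 = -396417440645/140623797054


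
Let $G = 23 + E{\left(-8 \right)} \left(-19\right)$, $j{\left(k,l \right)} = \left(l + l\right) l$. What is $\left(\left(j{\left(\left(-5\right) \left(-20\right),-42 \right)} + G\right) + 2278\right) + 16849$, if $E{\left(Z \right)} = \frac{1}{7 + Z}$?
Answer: $22697$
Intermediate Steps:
$j{\left(k,l \right)} = 2 l^{2}$ ($j{\left(k,l \right)} = 2 l l = 2 l^{2}$)
$G = 42$ ($G = 23 + \frac{1}{7 - 8} \left(-19\right) = 23 + \frac{1}{-1} \left(-19\right) = 23 - -19 = 23 + 19 = 42$)
$\left(\left(j{\left(\left(-5\right) \left(-20\right),-42 \right)} + G\right) + 2278\right) + 16849 = \left(\left(2 \left(-42\right)^{2} + 42\right) + 2278\right) + 16849 = \left(\left(2 \cdot 1764 + 42\right) + 2278\right) + 16849 = \left(\left(3528 + 42\right) + 2278\right) + 16849 = \left(3570 + 2278\right) + 16849 = 5848 + 16849 = 22697$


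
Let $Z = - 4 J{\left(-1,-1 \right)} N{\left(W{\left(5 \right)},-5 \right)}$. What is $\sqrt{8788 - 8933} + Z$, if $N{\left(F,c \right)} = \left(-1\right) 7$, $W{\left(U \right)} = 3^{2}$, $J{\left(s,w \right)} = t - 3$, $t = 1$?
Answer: $-56 + i \sqrt{145} \approx -56.0 + 12.042 i$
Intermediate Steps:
$J{\left(s,w \right)} = -2$ ($J{\left(s,w \right)} = 1 - 3 = -2$)
$W{\left(U \right)} = 9$
$N{\left(F,c \right)} = -7$
$Z = -56$ ($Z = \left(-4\right) \left(-2\right) \left(-7\right) = 8 \left(-7\right) = -56$)
$\sqrt{8788 - 8933} + Z = \sqrt{8788 - 8933} - 56 = \sqrt{-145} - 56 = i \sqrt{145} - 56 = -56 + i \sqrt{145}$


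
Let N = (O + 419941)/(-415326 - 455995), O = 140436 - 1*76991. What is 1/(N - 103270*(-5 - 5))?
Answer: 871321/899812713314 ≈ 9.6834e-7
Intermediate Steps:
O = 63445 (O = 140436 - 76991 = 63445)
N = -483386/871321 (N = (63445 + 419941)/(-415326 - 455995) = 483386/(-871321) = 483386*(-1/871321) = -483386/871321 ≈ -0.55477)
1/(N - 103270*(-5 - 5)) = 1/(-483386/871321 - 103270*(-5 - 5)) = 1/(-483386/871321 - 103270*(-10)) = 1/(-483386/871321 + 1032700) = 1/(899812713314/871321) = 871321/899812713314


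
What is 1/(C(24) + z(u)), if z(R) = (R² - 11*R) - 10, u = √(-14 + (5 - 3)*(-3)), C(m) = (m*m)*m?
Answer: I/(22*(√5 + 627*I)) ≈ 7.2494e-5 + 2.5854e-7*I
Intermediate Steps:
C(m) = m³ (C(m) = m²*m = m³)
u = 2*I*√5 (u = √(-14 + 2*(-3)) = √(-14 - 6) = √(-20) = 2*I*√5 ≈ 4.4721*I)
z(R) = -10 + R² - 11*R
1/(C(24) + z(u)) = 1/(24³ + (-10 + (2*I*√5)² - 22*I*√5)) = 1/(13824 + (-10 - 20 - 22*I*√5)) = 1/(13824 + (-30 - 22*I*√5)) = 1/(13794 - 22*I*√5)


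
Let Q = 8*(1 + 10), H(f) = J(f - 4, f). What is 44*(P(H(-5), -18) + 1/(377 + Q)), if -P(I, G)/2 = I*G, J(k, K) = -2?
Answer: -1473076/465 ≈ -3167.9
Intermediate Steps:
H(f) = -2
Q = 88 (Q = 8*11 = 88)
P(I, G) = -2*G*I (P(I, G) = -2*I*G = -2*G*I)
44*(P(H(-5), -18) + 1/(377 + Q)) = 44*(-2*(-18)*(-2) + 1/(377 + 88)) = 44*(-72 + 1/465) = 44*(-33479/465) = -1473076/465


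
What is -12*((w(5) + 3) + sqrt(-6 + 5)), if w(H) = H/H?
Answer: -48 - 12*I ≈ -48.0 - 12.0*I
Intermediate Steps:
w(H) = 1
-12*((w(5) + 3) + sqrt(-6 + 5)) = -12*((1 + 3) + sqrt(-6 + 5)) = -12*(4 + sqrt(-1)) = -12*(4 + I) = -48 - 12*I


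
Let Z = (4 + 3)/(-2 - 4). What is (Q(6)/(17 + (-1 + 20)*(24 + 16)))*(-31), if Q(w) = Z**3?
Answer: 1519/23976 ≈ 0.063355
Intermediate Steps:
Z = -7/6 (Z = 7/(-6) = 7*(-1/6) = -7/6 ≈ -1.1667)
Q(w) = -343/216 (Q(w) = (-7/6)**3 = -343/216)
(Q(6)/(17 + (-1 + 20)*(24 + 16)))*(-31) = (-343/216/(17 + (-1 + 20)*(24 + 16)))*(-31) = (-343/216/(17 + 19*40))*(-31) = (-343/216/(17 + 760))*(-31) = (-343/216/777)*(-31) = ((1/777)*(-343/216))*(-31) = -49/23976*(-31) = 1519/23976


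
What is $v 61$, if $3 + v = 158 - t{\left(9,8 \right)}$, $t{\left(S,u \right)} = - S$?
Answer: $10004$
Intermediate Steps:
$v = 164$ ($v = -3 + \left(158 - \left(-1\right) 9\right) = -3 + \left(158 - -9\right) = -3 + \left(158 + 9\right) = -3 + 167 = 164$)
$v 61 = 164 \cdot 61 = 10004$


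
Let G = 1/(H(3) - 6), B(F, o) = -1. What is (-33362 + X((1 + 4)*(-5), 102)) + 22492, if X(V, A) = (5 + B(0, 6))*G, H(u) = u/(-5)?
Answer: -358730/33 ≈ -10871.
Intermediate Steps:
H(u) = -u/5 (H(u) = u*(-⅕) = -u/5)
G = -5/33 (G = 1/(-⅕*3 - 6) = 1/(-⅗ - 6) = 1/(-33/5) = -5/33 ≈ -0.15152)
X(V, A) = -20/33 (X(V, A) = (5 - 1)*(-5/33) = 4*(-5/33) = -20/33)
(-33362 + X((1 + 4)*(-5), 102)) + 22492 = (-33362 - 20/33) + 22492 = -1100966/33 + 22492 = -358730/33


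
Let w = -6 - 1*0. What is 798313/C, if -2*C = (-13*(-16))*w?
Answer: 798313/624 ≈ 1279.3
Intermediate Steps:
w = -6 (w = -6 + 0 = -6)
C = 624 (C = -(-13*(-16))*(-6)/2 = -104*(-6) = -½*(-1248) = 624)
798313/C = 798313/624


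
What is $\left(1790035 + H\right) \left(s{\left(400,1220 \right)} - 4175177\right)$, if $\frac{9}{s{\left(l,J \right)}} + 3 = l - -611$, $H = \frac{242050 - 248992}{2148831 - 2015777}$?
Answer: $- \frac{27843406450390474801}{3725512} \approx -7.4737 \cdot 10^{12}$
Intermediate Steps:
$H = - \frac{3471}{66527}$ ($H = - \frac{6942}{133054} = \left(-6942\right) \frac{1}{133054} = - \frac{3471}{66527} \approx -0.052174$)
$s{\left(l,J \right)} = \frac{9}{608 + l}$ ($s{\left(l,J \right)} = \frac{9}{-3 + \left(l - -611\right)} = \frac{9}{-3 + \left(l + 611\right)} = \frac{9}{-3 + \left(611 + l\right)} = \frac{9}{608 + l}$)
$\left(1790035 + H\right) \left(s{\left(400,1220 \right)} - 4175177\right) = \left(1790035 - \frac{3471}{66527}\right) \left(\frac{9}{608 + 400} - 4175177\right) = \frac{119085654974 \left(\frac{9}{1008} - 4175177\right)}{66527} = \frac{119085654974 \left(9 \cdot \frac{1}{1008} - 4175177\right)}{66527} = \frac{119085654974 \left(\frac{1}{112} - 4175177\right)}{66527} = \frac{119085654974}{66527} \left(- \frac{467619823}{112}\right) = - \frac{27843406450390474801}{3725512}$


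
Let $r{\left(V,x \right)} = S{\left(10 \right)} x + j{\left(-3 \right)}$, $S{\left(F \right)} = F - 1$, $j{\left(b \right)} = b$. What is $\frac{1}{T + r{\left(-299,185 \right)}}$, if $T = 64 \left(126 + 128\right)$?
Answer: $\frac{1}{17918} \approx 5.581 \cdot 10^{-5}$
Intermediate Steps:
$S{\left(F \right)} = -1 + F$
$r{\left(V,x \right)} = -3 + 9 x$ ($r{\left(V,x \right)} = \left(-1 + 10\right) x - 3 = 9 x - 3 = -3 + 9 x$)
$T = 16256$ ($T = 64 \cdot 254 = 16256$)
$\frac{1}{T + r{\left(-299,185 \right)}} = \frac{1}{16256 + \left(-3 + 9 \cdot 185\right)} = \frac{1}{16256 + \left(-3 + 1665\right)} = \frac{1}{16256 + 1662} = \frac{1}{17918}$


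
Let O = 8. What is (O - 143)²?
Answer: 18225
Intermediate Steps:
(O - 143)² = (8 - 143)² = (-135)² = 18225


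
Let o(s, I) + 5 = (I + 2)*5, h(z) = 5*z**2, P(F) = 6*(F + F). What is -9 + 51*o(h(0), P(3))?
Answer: 9426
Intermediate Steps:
P(F) = 12*F (P(F) = 6*(2*F) = 12*F)
o(s, I) = 5 + 5*I (o(s, I) = -5 + (I + 2)*5 = -5 + (2 + I)*5 = -5 + (10 + 5*I) = 5 + 5*I)
-9 + 51*o(h(0), P(3)) = -9 + 51*(5 + 5*(12*3)) = -9 + 51*(5 + 5*36) = -9 + 51*(5 + 180) = -9 + 51*185 = -9 + 9435 = 9426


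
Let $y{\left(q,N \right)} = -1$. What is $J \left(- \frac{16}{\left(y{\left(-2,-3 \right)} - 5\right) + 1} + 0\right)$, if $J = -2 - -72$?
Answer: $224$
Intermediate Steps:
$J = 70$ ($J = -2 + 72 = 70$)
$J \left(- \frac{16}{\left(y{\left(-2,-3 \right)} - 5\right) + 1} + 0\right) = 70 \left(- \frac{16}{\left(-1 - 5\right) + 1} + 0\right) = 70 \left(- \frac{16}{-6 + 1} + 0\right) = 70 \left(- \frac{16}{-5} + 0\right) = 70 \left(\left(-16\right) \left(- \frac{1}{5}\right) + 0\right) = 70 \left(\frac{16}{5} + 0\right) = 70 \cdot \frac{16}{5} = 224$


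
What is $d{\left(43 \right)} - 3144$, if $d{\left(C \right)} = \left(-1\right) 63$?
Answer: $-3207$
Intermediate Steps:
$d{\left(C \right)} = -63$
$d{\left(43 \right)} - 3144 = -63 - 3144 = -3207$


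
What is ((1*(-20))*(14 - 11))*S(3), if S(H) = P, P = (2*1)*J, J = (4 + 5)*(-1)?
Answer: 1080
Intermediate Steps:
J = -9 (J = 9*(-1) = -9)
P = -18 (P = (2*1)*(-9) = 2*(-9) = -18)
S(H) = -18
((1*(-20))*(14 - 11))*S(3) = ((1*(-20))*(14 - 11))*(-18) = -20*3*(-18) = -60*(-18) = 1080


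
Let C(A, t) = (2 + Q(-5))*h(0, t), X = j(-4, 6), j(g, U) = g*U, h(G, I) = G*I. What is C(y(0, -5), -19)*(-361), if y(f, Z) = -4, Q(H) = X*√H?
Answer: 0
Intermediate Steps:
j(g, U) = U*g
X = -24 (X = 6*(-4) = -24)
Q(H) = -24*√H
C(A, t) = 0 (C(A, t) = (2 - 24*I*√5)*(0*t) = (2 - 24*I*√5)*0 = 0)
C(y(0, -5), -19)*(-361) = 0*(-361) = 0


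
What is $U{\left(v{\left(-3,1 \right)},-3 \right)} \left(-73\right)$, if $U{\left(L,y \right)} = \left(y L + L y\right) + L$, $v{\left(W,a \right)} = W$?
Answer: $-1095$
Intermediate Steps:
$U{\left(L,y \right)} = L + 2 L y$ ($U{\left(L,y \right)} = \left(L y + L y\right) + L = 2 L y + L = L + 2 L y$)
$U{\left(v{\left(-3,1 \right)},-3 \right)} \left(-73\right) = - 3 \left(1 + 2 \left(-3\right)\right) \left(-73\right) = - 3 \left(1 - 6\right) \left(-73\right) = \left(-3\right) \left(-5\right) \left(-73\right) = 15 \left(-73\right) = -1095$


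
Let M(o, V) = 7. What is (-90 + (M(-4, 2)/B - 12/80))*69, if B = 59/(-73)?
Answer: -8045193/1180 ≈ -6818.0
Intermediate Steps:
B = -59/73 (B = 59*(-1/73) = -59/73 ≈ -0.80822)
(-90 + (M(-4, 2)/B - 12/80))*69 = (-90 + (7/(-59/73) - 12/80))*69 = (-90 + (7*(-73/59) - 12*1/80))*69 = (-90 + (-511/59 - 3/20))*69 = (-90 - 10397/1180)*69 = -116597/1180*69 = -8045193/1180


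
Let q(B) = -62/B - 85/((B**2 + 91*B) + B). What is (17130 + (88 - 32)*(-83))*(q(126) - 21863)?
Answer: -535430087555/1962 ≈ -2.7290e+8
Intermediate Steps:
q(B) = -85/(B**2 + 92*B) - 62/B (q(B) = -62/B - 85/(B**2 + 92*B) = -85/(B**2 + 92*B) - 62/B)
(17130 + (88 - 32)*(-83))*(q(126) - 21863) = (17130 + (88 - 32)*(-83))*((-5789 - 62*126)/(126*(92 + 126)) - 21863) = (17130 + 56*(-83))*((1/126)*(-5789 - 7812)/218 - 21863) = (17130 - 4648)*((1/126)*(1/218)*(-13601) - 21863) = 12482*(-1943/3924 - 21863) = 12482*(-85792355/3924) = -535430087555/1962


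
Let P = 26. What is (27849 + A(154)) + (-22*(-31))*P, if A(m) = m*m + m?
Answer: 69451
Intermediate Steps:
A(m) = m + m² (A(m) = m² + m = m + m²)
(27849 + A(154)) + (-22*(-31))*P = (27849 + 154*(1 + 154)) - 22*(-31)*26 = (27849 + 154*155) + 682*26 = (27849 + 23870) + 17732 = 51719 + 17732 = 69451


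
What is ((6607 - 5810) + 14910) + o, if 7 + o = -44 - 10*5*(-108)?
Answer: 21056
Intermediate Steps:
o = 5349 (o = -7 + (-44 - 10*5*(-108)) = -7 + (-44 - 50*(-108)) = -7 + (-44 + 5400) = -7 + 5356 = 5349)
((6607 - 5810) + 14910) + o = ((6607 - 5810) + 14910) + 5349 = (797 + 14910) + 5349 = 15707 + 5349 = 21056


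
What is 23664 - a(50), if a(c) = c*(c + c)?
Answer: 18664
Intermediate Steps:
a(c) = 2*c**2 (a(c) = c*(2*c) = 2*c**2)
23664 - a(50) = 23664 - 2*50**2 = 23664 - 2*2500 = 23664 - 1*5000 = 23664 - 5000 = 18664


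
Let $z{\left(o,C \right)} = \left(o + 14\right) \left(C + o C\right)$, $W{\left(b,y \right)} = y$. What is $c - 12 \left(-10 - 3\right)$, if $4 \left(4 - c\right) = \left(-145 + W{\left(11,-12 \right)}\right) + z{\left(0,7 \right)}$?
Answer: $\frac{699}{4} \approx 174.75$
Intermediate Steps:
$z{\left(o,C \right)} = \left(14 + o\right) \left(C + C o\right)$
$c = \frac{75}{4}$ ($c = 4 - \frac{\left(-145 - 12\right) + 7 \left(14 + 0^{2} + 15 \cdot 0\right)}{4} = 4 - \frac{-157 + 7 \left(14 + 0 + 0\right)}{4} = 4 - \frac{-157 + 7 \cdot 14}{4} = 4 - \frac{-157 + 98}{4} = 4 - - \frac{59}{4} = 4 + \frac{59}{4} = \frac{75}{4} \approx 18.75$)
$c - 12 \left(-10 - 3\right) = \frac{75}{4} - 12 \left(-10 - 3\right) = \frac{75}{4} - 12 \left(-13\right) = \frac{75}{4} - -156 = \frac{75}{4} + 156 = \frac{699}{4}$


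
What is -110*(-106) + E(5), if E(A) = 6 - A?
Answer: 11661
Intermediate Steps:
-110*(-106) + E(5) = -110*(-106) + (6 - 1*5) = 11660 + (6 - 5) = 11660 + 1 = 11661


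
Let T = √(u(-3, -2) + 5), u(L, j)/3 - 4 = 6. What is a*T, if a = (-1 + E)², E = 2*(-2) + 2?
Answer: 9*√35 ≈ 53.245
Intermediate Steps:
u(L, j) = 30 (u(L, j) = 12 + 3*6 = 12 + 18 = 30)
E = -2 (E = -4 + 2 = -2)
T = √35 (T = √(30 + 5) = √35 ≈ 5.9161)
a = 9 (a = (-1 - 2)² = (-3)² = 9)
a*T = 9*√35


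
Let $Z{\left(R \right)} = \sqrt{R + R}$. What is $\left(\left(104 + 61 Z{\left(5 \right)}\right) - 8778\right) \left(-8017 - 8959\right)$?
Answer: $147249824 - 1035536 \sqrt{10} \approx 1.4398 \cdot 10^{8}$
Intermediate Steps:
$Z{\left(R \right)} = \sqrt{2} \sqrt{R}$ ($Z{\left(R \right)} = \sqrt{2 R} = \sqrt{2} \sqrt{R}$)
$\left(\left(104 + 61 Z{\left(5 \right)}\right) - 8778\right) \left(-8017 - 8959\right) = \left(\left(104 + 61 \sqrt{2} \sqrt{5}\right) - 8778\right) \left(-8017 - 8959\right) = \left(\left(104 + 61 \sqrt{10}\right) - 8778\right) \left(-16976\right) = \left(-8674 + 61 \sqrt{10}\right) \left(-16976\right) = 147249824 - 1035536 \sqrt{10}$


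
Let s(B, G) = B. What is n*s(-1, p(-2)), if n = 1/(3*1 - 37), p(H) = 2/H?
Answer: 1/34 ≈ 0.029412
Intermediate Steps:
n = -1/34 (n = 1/(3 - 37) = 1/(-34) = -1/34 ≈ -0.029412)
n*s(-1, p(-2)) = -1/34*(-1) = 1/34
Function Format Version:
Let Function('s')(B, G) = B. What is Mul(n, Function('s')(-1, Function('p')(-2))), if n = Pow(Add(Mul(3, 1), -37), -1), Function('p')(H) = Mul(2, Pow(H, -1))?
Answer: Rational(1, 34) ≈ 0.029412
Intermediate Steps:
n = Rational(-1, 34) (n = Pow(Add(3, -37), -1) = Pow(-34, -1) = Rational(-1, 34) ≈ -0.029412)
Mul(n, Function('s')(-1, Function('p')(-2))) = Mul(Rational(-1, 34), -1) = Rational(1, 34)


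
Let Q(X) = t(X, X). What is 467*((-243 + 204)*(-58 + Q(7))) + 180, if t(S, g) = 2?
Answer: 1020108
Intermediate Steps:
Q(X) = 2
467*((-243 + 204)*(-58 + Q(7))) + 180 = 467*((-243 + 204)*(-58 + 2)) + 180 = 467*(-39*(-56)) + 180 = 467*2184 + 180 = 1019928 + 180 = 1020108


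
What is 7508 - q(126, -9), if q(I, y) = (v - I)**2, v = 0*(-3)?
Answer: -8368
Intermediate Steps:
v = 0
q(I, y) = I**2 (q(I, y) = (0 - I)**2 = (-I)**2 = I**2)
7508 - q(126, -9) = 7508 - 1*126**2 = 7508 - 1*15876 = 7508 - 15876 = -8368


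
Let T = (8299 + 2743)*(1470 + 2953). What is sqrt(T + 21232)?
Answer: sqrt(48859998) ≈ 6990.0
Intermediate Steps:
T = 48838766 (T = 11042*4423 = 48838766)
sqrt(T + 21232) = sqrt(48838766 + 21232) = sqrt(48859998)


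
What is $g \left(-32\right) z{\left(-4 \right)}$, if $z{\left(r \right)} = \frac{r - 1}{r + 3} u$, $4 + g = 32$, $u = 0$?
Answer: $0$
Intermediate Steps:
$g = 28$ ($g = -4 + 32 = 28$)
$z{\left(r \right)} = 0$ ($z{\left(r \right)} = \frac{r - 1}{r + 3} \cdot 0 = \frac{-1 + r}{3 + r} 0 = 0$)
$g \left(-32\right) z{\left(-4 \right)} = 28 \left(-32\right) 0 = \left(-896\right) 0 = 0$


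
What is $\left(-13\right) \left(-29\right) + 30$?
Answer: $407$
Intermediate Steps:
$\left(-13\right) \left(-29\right) + 30 = 377 + 30 = 407$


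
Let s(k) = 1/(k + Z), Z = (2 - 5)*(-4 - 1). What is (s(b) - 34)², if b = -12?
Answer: 10201/9 ≈ 1133.4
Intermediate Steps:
Z = 15 (Z = -3*(-5) = 15)
s(k) = 1/(15 + k) (s(k) = 1/(k + 15) = 1/(15 + k))
(s(b) - 34)² = (1/(15 - 12) - 34)² = (1/3 - 34)² = (⅓ - 34)² = (-101/3)² = 10201/9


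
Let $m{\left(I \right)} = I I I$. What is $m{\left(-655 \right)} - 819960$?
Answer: $-281831335$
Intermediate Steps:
$m{\left(I \right)} = I^{3}$ ($m{\left(I \right)} = I^{2} I = I^{3}$)
$m{\left(-655 \right)} - 819960 = \left(-655\right)^{3} - 819960 = -281011375 - 819960 = -281831335$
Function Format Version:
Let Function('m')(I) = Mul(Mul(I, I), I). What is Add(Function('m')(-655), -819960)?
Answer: -281831335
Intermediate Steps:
Function('m')(I) = Pow(I, 3) (Function('m')(I) = Mul(Pow(I, 2), I) = Pow(I, 3))
Add(Function('m')(-655), -819960) = Add(Pow(-655, 3), -819960) = Add(-281011375, -819960) = -281831335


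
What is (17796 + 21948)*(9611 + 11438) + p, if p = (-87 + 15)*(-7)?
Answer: 836571960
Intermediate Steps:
p = 504 (p = -72*(-7) = 504)
(17796 + 21948)*(9611 + 11438) + p = (17796 + 21948)*(9611 + 11438) + 504 = 39744*21049 + 504 = 836571456 + 504 = 836571960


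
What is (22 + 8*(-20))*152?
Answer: -20976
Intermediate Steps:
(22 + 8*(-20))*152 = (22 - 160)*152 = -138*152 = -20976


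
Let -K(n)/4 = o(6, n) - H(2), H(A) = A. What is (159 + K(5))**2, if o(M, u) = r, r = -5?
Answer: 34969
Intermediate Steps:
o(M, u) = -5
K(n) = 28 (K(n) = -4*(-5 - 1*2) = -4*(-5 - 2) = -4*(-7) = 28)
(159 + K(5))**2 = (159 + 28)**2 = 187**2 = 34969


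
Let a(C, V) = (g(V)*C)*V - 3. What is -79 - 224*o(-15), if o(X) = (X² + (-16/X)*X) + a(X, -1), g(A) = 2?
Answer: -52943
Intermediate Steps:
a(C, V) = -3 + 2*C*V (a(C, V) = (2*C)*V - 3 = 2*C*V - 3 = -3 + 2*C*V)
o(X) = -19 + X² - 2*X (o(X) = (X² + (-16/X)*X) + (-3 + 2*X*(-1)) = (X² - 16) + (-3 - 2*X) = (-16 + X²) + (-3 - 2*X) = -19 + X² - 2*X)
-79 - 224*o(-15) = -79 - 224*(-19 + (-15)² - 2*(-15)) = -79 - 224*(-19 + 225 + 30) = -79 - 224*236 = -79 - 52864 = -52943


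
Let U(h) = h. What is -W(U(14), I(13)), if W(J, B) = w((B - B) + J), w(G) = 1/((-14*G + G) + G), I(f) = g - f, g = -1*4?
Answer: 1/168 ≈ 0.0059524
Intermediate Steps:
g = -4
I(f) = -4 - f
w(G) = -1/(12*G) (w(G) = 1/(-13*G + G) = 1/(-12*G) = -1/(12*G))
W(J, B) = -1/(12*J) (W(J, B) = -1/(12*((B - B) + J)) = -1/(12*(0 + J)) = -1/(12*J))
-W(U(14), I(13)) = -(-1)/(12*14) = -1*(-1/168) = 1/168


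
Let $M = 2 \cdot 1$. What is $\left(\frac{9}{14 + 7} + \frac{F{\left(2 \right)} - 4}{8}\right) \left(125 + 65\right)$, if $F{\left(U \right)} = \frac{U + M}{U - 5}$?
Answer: $- \frac{950}{21} \approx -45.238$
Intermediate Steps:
$M = 2$
$F{\left(U \right)} = \frac{2 + U}{-5 + U}$ ($F{\left(U \right)} = \frac{U + 2}{U - 5} = \frac{2 + U}{-5 + U}$)
$\left(\frac{9}{14 + 7} + \frac{F{\left(2 \right)} - 4}{8}\right) \left(125 + 65\right) = \left(\frac{9}{14 + 7} + \frac{\frac{2 + 2}{-5 + 2} - 4}{8}\right) \left(125 + 65\right) = \left(\frac{9}{21} + \left(\frac{1}{-3} \cdot 4 - 4\right) \frac{1}{8}\right) 190 = \left(9 \cdot \frac{1}{21} + \left(\left(- \frac{1}{3}\right) 4 - 4\right) \frac{1}{8}\right) 190 = \left(\frac{3}{7} + \left(- \frac{4}{3} - 4\right) \frac{1}{8}\right) 190 = \left(\frac{3}{7} - \frac{2}{3}\right) 190 = \left(- \frac{5}{21}\right) 190 = - \frac{950}{21}$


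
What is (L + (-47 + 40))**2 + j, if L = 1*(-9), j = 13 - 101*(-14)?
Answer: 1683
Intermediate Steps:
j = 1427 (j = 13 + 1414 = 1427)
L = -9
(L + (-47 + 40))**2 + j = (-9 + (-47 + 40))**2 + 1427 = (-9 - 7)**2 + 1427 = (-16)**2 + 1427 = 256 + 1427 = 1683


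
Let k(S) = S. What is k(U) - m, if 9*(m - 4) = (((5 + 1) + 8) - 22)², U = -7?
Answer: -163/9 ≈ -18.111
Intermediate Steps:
m = 100/9 (m = 4 + (((5 + 1) + 8) - 22)²/9 = 4 + ((6 + 8) - 22)²/9 = 4 + (14 - 22)²/9 = 4 + (⅑)*(-8)² = 4 + (⅑)*64 = 4 + 64/9 = 100/9 ≈ 11.111)
k(U) - m = -7 - 1*100/9 = -7 - 100/9 = -163/9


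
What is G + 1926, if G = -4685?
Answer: -2759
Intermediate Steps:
G + 1926 = -4685 + 1926 = -2759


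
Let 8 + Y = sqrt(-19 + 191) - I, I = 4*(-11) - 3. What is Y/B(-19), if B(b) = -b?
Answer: 39/19 + 2*sqrt(43)/19 ≈ 2.7429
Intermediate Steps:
I = -47 (I = -44 - 3 = -47)
Y = 39 + 2*sqrt(43) (Y = -8 + (sqrt(-19 + 191) - 1*(-47)) = -8 + (sqrt(172) + 47) = -8 + (2*sqrt(43) + 47) = -8 + (47 + 2*sqrt(43)) = 39 + 2*sqrt(43) ≈ 52.115)
Y/B(-19) = (39 + 2*sqrt(43))/((-1*(-19))) = (39 + 2*sqrt(43))/19 = (39 + 2*sqrt(43))*(1/19) = 39/19 + 2*sqrt(43)/19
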